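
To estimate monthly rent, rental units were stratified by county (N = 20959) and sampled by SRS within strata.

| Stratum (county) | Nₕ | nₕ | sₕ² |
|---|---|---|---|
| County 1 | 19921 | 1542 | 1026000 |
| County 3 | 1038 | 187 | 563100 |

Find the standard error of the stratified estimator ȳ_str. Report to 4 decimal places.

Var(ȳ_str) = Σₕ Wₕ²(1 − fₕ)sₕ²/nₕ with Wₕ = Nₕ/N, N = 20959.
County 1: Wₕ = 0.95047474; term = 0.95047474²·(1 − 0.07740575)·1026000/1542 = 554.5681.
County 3: Wₕ = 0.04952526; term = 0.04952526²·(1 − 0.18015414)·563100/187 = 6.0552171.
Sum = 560.62332.
SE = √(560.62332) = 23.6775.

23.6775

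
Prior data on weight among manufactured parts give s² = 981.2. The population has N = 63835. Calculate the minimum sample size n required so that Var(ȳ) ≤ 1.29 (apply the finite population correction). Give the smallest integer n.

Without fpc, n₀ = s²/D = 981.2/1.29 = 760.6202.
With fpc, (1 − n/N)·s²/n ≤ D requires n ≥ n₀/(1 + n₀/N) = 760.6202/(1 + 760.6202/63835) = 751.6638.
Rounding up, n = 752.

752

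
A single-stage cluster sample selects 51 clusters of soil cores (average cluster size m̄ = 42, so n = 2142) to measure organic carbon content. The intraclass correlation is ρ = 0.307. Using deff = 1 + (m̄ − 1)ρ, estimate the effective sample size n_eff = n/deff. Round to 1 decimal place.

deff = 1 + (42 − 1)·0.307 = 1 + 12.587 = 13.587.
n_eff = 2142 / 13.587 = 157.7.

157.7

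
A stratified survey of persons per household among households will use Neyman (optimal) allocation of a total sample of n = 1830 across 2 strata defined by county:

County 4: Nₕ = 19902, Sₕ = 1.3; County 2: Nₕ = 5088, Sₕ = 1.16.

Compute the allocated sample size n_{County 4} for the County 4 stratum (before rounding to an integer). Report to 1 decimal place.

1490.1

Neyman allocation: nₕ = n·NₕSₕ / Σⱼ NⱼSⱼ.
Σ NⱼSⱼ = 19902·1.3 + 5088·1.16 = 31774.68.
n_{County 4} = 1830·19902·1.3 / 31774.68 = 1490.1.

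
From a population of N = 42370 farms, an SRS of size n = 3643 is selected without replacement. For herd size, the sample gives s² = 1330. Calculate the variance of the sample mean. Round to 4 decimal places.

0.3337

Under SRS without replacement, Var(ȳ) = (1 − f)·s²/n with f = n/N = 3643/42370 = 0.08598065.
Var(ȳ) = (1 − 0.08598065)·1330/3643 = 0.91401935·0.36508372 = 0.33369359.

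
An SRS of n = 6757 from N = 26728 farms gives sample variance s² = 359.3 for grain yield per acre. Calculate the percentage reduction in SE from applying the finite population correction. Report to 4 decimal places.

f = n/N = 6757/26728 = 0.25280605.
SE_no-fpc = √(s²/n) = 0.23059594; SE_fpc = √((1−f)s²/n) = 0.19932801.
Ratio = √(1−f) = 0.86440381. Reduction = 100·(1 − 0.86440381) = 13.5596%.

13.5596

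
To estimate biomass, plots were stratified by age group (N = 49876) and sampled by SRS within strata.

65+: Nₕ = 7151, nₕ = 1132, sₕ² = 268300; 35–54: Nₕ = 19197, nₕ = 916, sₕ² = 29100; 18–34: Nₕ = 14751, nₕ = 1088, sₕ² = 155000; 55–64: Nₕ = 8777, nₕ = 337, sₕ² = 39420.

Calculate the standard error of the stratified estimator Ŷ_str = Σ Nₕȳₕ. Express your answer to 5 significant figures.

Var(Ŷ_str) = Σₕ Nₕ²(1 − fₕ)sₕ²/nₕ.
65+: 7151²·(1 − 1132/7151)·268300/1132 = 1.0201531 × 10^10.
35–54: 19197²·(1 − 916/19197)·29100/916 = 1.1148869 × 10^10.
18–34: 14751²·(1 − 1088/14751)·155000/1088 = 2.8712455 × 10^10.
55–64: 8777²·(1 − 337/8777)·39420/337 = 8.6651336 × 10^9.
Sum = 5.8727989 × 10^10.
SE = √(5.8727989 × 10^10) = 242340.

242340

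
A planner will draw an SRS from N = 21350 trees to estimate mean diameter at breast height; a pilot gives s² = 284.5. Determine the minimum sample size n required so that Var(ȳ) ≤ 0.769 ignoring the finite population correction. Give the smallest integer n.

Without fpc, n₀ = s²/D = 284.5/0.769 = 369.9610.
Rounding up, n = 370.

370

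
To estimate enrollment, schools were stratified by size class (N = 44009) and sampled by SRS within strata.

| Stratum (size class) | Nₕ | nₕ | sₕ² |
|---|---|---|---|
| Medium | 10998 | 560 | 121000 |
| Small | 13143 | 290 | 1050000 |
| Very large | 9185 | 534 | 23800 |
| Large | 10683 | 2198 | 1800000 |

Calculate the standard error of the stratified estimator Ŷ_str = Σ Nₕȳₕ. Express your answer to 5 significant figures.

845110

Var(Ŷ_str) = Σₕ Nₕ²(1 − fₕ)sₕ²/nₕ.
Medium: 10998²·(1 − 560/10998)·121000/560 = 2.4804379 × 10^10.
Small: 13143²·(1 − 290/13143)·1050000/290 = 6.1163217 × 10^11.
Very large: 9185²·(1 − 534/9185)·23800/534 = 3.5414505 × 10^9.
Large: 10683²·(1 − 2198/10683)·1800000/2198 = 7.4231783 × 10^10.
Sum = 7.1420978 × 10^11.
SE = √(7.1420978 × 10^11) = 845110.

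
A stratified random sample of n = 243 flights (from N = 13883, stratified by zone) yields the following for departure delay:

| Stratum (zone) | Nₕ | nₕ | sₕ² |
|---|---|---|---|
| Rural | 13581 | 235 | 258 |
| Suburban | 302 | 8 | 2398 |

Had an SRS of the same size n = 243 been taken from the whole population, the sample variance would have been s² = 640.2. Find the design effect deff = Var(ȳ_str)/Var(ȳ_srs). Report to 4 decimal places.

0.4522

Var(ȳ_str) = Σ Wₕ²(1−fₕ)sₕ²/nₕ with Wₕ = Nₕ/13883:
  Rural: (13581/13883)²·(1−235/13581)·258/235 = 1.0324477
  Suburban: (302/13883)²·(1−8/302)·2398/8 = 0.1380851
  → Var(ȳ_str) = 1.1705328.
Var(ȳ_srs) = (1 − 243/13883)·640.2/243 = 2.5884539.
deff = 1.1705328 / 2.5884539 = 0.4522.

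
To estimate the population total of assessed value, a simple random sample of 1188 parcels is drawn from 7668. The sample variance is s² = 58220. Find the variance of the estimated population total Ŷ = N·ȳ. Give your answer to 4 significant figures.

Var(Ŷ) = N²·Var(ȳ) = N²·(1 − n/N)·s²/n.
f = 1188/7668 = 0.15492958; Var(ȳ) = 0.84507042·58220/1188 = 41.414141.
Var(Ŷ) = 7668² · 41.414141 = 2.4350779 × 10^9.

2.435 × 10^9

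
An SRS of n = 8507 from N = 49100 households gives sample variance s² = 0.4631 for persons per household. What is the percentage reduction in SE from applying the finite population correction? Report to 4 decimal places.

f = n/N = 8507/49100 = 0.17325866.
SE_no-fpc = √(s²/n) = 0.0073781788; SE_fpc = √((1−f)s²/n) = 0.0067086325.
Ratio = √(1−f) = 0.90925318. Reduction = 100·(1 − 0.90925318) = 9.0747%.

9.0747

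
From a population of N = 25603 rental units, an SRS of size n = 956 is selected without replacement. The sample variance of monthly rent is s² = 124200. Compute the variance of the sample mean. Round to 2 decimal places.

125.07

Under SRS without replacement, Var(ȳ) = (1 − f)·s²/n with f = n/N = 956/25603 = 0.03733937.
Var(ȳ) = (1 − 0.03733937)·124200/956 = 0.96266063·129.91632 = 125.06532.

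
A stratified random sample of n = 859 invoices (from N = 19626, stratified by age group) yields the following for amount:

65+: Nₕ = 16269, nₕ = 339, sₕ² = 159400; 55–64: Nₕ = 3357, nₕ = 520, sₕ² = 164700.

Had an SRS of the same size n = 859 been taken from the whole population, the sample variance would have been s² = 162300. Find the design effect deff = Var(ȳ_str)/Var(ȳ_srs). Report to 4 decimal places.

1.7945

Var(ȳ_str) = Σ Wₕ²(1−fₕ)sₕ²/nₕ with Wₕ = Nₕ/19626:
  65+: (16269/19626)²·(1−339/16269)·159400/339 = 316.37464
  55–64: (3357/19626)²·(1−520/3357)·164700/520 = 7.8313628
  → Var(ȳ_str) = 324.206.
Var(ȳ_srs) = (1 − 859/19626)·162300/859 = 180.67099.
deff = 324.206 / 180.67099 = 1.7945.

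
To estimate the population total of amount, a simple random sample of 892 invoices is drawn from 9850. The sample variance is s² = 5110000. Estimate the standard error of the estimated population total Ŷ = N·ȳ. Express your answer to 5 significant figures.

710970

Var(Ŷ) = N²·Var(ȳ) = N²·(1 − n/N)·s²/n.
f = 892/9850 = 0.09055838; Var(ȳ) = 0.90944162·5110000/892 = 5209.9178.
Var(Ŷ) = 9850² · 5209.9178 = 5.0547925 × 10^11.
SE(Ŷ) = √(5.0547925 × 10^11) = 710970.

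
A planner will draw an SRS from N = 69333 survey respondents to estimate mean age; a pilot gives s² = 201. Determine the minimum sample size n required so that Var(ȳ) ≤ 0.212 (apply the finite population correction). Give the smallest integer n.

936

Without fpc, n₀ = s²/D = 201/0.212 = 948.1132.
With fpc, (1 − n/N)·s²/n ≤ D requires n ≥ n₀/(1 + n₀/N) = 948.1132/(1 + 948.1132/69333) = 935.3229.
Rounding up, n = 936.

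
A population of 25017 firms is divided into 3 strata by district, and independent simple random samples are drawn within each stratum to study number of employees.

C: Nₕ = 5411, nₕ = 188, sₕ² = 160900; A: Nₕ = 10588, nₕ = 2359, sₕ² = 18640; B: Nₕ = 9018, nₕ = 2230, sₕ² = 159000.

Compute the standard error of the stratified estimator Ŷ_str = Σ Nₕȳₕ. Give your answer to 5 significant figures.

171000

Var(Ŷ_str) = Σₕ Nₕ²(1 − fₕ)sₕ²/nₕ.
C: 5411²·(1 − 188/5411)·160900/188 = 2.4187766 × 10^10.
A: 10588²·(1 − 2359/10588)·18640/2359 = 6.884604 × 10^8.
B: 9018²·(1 − 2230/9018)·159000/2230 = 4.3645988 × 10^9.
Sum = 2.9240825 × 10^10.
SE = √(2.9240825 × 10^10) = 171000.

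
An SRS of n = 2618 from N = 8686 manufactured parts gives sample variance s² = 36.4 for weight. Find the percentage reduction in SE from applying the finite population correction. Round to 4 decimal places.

f = n/N = 2618/8686 = 0.30140456.
SE_no-fpc = √(s²/n) = 0.11791414; SE_fpc = √((1−f)s²/n) = 0.098555019.
Ratio = √(1−f) = 0.83582022. Reduction = 100·(1 − 0.83582022) = 16.4180%.

16.4180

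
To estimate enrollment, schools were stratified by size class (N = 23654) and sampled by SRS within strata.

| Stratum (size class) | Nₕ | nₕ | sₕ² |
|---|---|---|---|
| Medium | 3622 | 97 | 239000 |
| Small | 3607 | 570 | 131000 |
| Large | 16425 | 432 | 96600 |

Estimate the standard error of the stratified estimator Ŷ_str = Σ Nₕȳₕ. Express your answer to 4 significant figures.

304500

Var(Ŷ_str) = Σₕ Nₕ²(1 − fₕ)sₕ²/nₕ.
Medium: 3622²·(1 − 97/3622)·239000/97 = 3.145819 × 10^10.
Small: 3607²·(1 − 570/3607)·131000/570 = 2.5176037 × 10^9.
Large: 16425²·(1 − 432/16425)·96600/432 = 5.873929 × 10^10.
Sum = 9.2715084 × 10^10.
SE = √(9.2715084 × 10^10) = 304500.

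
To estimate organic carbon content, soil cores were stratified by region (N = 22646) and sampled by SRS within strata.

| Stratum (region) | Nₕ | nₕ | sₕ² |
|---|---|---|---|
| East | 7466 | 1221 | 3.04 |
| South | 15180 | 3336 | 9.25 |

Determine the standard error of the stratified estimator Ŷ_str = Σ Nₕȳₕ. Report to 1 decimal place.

Var(Ŷ_str) = Σₕ Nₕ²(1 − fₕ)sₕ²/nₕ.
East: 7466²·(1 − 1221/7466)·3.04/1221 = 116085.6.
South: 15180²·(1 − 3336/15180)·9.25/3336 = 498523.76.
Sum = 614609.36.
SE = √(614609.36) = 784.0.

784.0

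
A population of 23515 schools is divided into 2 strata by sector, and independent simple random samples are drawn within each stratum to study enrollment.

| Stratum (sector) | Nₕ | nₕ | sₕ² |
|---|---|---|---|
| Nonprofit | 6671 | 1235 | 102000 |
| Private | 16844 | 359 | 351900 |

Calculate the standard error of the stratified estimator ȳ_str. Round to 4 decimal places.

22.3080

Var(ȳ_str) = Σₕ Wₕ²(1 − fₕ)sₕ²/nₕ with Wₕ = Nₕ/N, N = 23515.
Nonprofit: Wₕ = 0.28369126; term = 0.28369126²·(1 − 0.18512967)·102000/1235 = 5.4164363.
Private: Wₕ = 0.71630874; term = 0.71630874²·(1 − 0.02131323)·351900/359 = 492.23108.
Sum = 497.64752.
SE = √(497.64752) = 22.3080.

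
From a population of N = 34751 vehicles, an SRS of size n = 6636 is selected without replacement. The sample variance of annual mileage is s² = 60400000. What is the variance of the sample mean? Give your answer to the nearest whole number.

Under SRS without replacement, Var(ȳ) = (1 − f)·s²/n with f = n/N = 6636/34751 = 0.19095853.
Var(ȳ) = (1 − 0.19095853)·60400000/6636 = 0.80904147·9101.8686 = 7363.7891.

7364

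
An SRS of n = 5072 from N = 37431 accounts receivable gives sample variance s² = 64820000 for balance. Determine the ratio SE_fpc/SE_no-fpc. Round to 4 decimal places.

f = n/N = 5072/37431 = 0.13550266.
SE_no-fpc = √(s²/n) = 113.04852; SE_fpc = √((1−f)s²/n) = 105.11065.
Ratio = √(1−f) = 0.92978349.

0.9298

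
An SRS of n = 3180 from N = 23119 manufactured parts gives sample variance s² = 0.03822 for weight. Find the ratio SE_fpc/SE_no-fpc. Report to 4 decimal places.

f = n/N = 3180/23119 = 0.13754920.
SE_no-fpc = √(s²/n) = 0.0034668239; SE_fpc = √((1−f)s²/n) = 0.003219578.
Ratio = √(1−f) = 0.92868229.

0.9287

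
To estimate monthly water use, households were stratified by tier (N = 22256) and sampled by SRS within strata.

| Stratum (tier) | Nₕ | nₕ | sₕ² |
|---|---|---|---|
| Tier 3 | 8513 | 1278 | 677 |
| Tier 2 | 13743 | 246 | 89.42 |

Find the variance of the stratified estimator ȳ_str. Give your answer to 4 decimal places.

Var(ȳ_str) = Σₕ Wₕ²(1 − fₕ)sₕ²/nₕ with Wₕ = Nₕ/N, N = 22256.
Tier 3: Wₕ = 0.38250359; term = 0.38250359²·(1 − 0.15012334)·677/1278 = 0.065869559.
Tier 2: Wₕ = 0.61749641; term = 0.61749641²·(1 − 0.01790002)·89.42/246 = 0.13612069.
Sum = 0.20199025.

0.2020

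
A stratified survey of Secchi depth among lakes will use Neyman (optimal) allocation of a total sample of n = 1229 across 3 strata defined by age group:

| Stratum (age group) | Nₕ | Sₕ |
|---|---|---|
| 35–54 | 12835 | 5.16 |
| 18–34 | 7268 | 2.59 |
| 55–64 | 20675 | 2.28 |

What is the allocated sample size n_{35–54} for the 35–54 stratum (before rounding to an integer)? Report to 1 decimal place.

615.7

Neyman allocation: nₕ = n·NₕSₕ / Σⱼ NⱼSⱼ.
Σ NⱼSⱼ = 12835·5.16 + 7268·2.59 + 20675·2.28 = 132191.72.
n_{35–54} = 1229·12835·5.16 / 132191.72 = 615.7.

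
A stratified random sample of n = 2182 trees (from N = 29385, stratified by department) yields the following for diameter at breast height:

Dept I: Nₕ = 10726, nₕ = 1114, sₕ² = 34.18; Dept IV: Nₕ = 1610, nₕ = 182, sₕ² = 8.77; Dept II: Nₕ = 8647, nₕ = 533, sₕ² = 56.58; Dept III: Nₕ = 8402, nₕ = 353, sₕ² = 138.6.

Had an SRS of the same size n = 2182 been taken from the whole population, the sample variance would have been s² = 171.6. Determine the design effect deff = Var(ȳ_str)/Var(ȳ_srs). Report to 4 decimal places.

0.5929

Var(ȳ_str) = Σ Wₕ²(1−fₕ)sₕ²/nₕ with Wₕ = Nₕ/29385:
  Dept I: (10726/29385)²·(1−1114/10726)·34.18/1114 = 0.0036634227
  Dept IV: (1610/29385)²·(1−182/1610)·8.77/182 = 1.2830125 × 10^-4
  Dept II: (8647/29385)²·(1−533/8647)·56.58/533 = 0.0086255105
  Dept III: (8402/29385)²·(1−353/8402)·138.6/353 = 0.030751177
  → Var(ȳ_str) = 0.043168411.
Var(ȳ_srs) = (1 − 2182/29385)·171.6/2182 = 0.072803732.
deff = 0.043168411 / 0.072803732 = 0.5929.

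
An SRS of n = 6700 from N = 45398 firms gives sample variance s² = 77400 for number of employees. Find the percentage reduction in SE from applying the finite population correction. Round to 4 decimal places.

f = n/N = 6700/45398 = 0.14758359.
SE_no-fpc = √(s²/n) = 3.3988585; SE_fpc = √((1−f)s²/n) = 3.1380436.
Ratio = √(1−f) = 0.92326400. Reduction = 100·(1 − 0.92326400) = 7.6736%.

7.6736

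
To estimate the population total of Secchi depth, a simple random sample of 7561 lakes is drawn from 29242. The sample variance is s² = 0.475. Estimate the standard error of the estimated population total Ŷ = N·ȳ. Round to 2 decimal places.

199.57

Var(Ŷ) = N²·Var(ȳ) = N²·(1 − n/N)·s²/n.
f = 7561/29242 = 0.25856645; Var(ȳ) = 0.74143355·0.475/7561 = 4.6578619 × 10^-5.
Var(Ŷ) = 29242² · (4.6578619 × 10^-5) = 39829.124.
SE(Ŷ) = √(39829.124) = 199.57.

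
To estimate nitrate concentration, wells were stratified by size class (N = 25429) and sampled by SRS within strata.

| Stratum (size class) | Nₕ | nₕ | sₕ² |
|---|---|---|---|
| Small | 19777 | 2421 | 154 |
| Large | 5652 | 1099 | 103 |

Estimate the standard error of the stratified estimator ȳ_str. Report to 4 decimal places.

0.1936

Var(ȳ_str) = Σₕ Wₕ²(1 − fₕ)sₕ²/nₕ with Wₕ = Nₕ/N, N = 25429.
Small: Wₕ = 0.77773408; term = 0.77773408²·(1 − 0.12241493)·154/2421 = 0.033765829.
Large: Wₕ = 0.22226592; term = 0.22226592²·(1 − 0.19444444)·103/1099 = 0.003729759.
Sum = 0.037495588.
SE = √(0.037495588) = 0.1936.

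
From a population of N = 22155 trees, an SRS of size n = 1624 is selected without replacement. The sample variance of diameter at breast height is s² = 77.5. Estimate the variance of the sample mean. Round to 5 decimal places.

0.04422

Under SRS without replacement, Var(ȳ) = (1 − f)·s²/n with f = n/N = 1624/22155 = 0.07330174.
Var(ȳ) = (1 − 0.07330174)·77.5/1624 = 0.92669826·0.047721675 = 0.044223593.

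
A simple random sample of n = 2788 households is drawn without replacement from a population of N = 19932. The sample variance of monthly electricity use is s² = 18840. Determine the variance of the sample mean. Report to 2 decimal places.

Under SRS without replacement, Var(ȳ) = (1 − f)·s²/n with f = n/N = 2788/19932 = 0.13987558.
Var(ȳ) = (1 − 0.13987558)·18840/2788 = 0.86012442·6.7575323 = 5.8123186.

5.81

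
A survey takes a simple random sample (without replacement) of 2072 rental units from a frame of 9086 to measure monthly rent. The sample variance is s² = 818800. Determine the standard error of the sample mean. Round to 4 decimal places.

17.4659

Under SRS without replacement, Var(ȳ) = (1 − f)·s²/n with f = n/N = 2072/9086 = 0.22804314.
Var(ȳ) = (1 − 0.22804314)·818800/2072 = 0.77195686·395.17375 = 305.05708.
SE(ȳ) = √(305.05708) = 17.4659.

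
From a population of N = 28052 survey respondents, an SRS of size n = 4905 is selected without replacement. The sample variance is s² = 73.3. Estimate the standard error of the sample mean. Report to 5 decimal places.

Under SRS without replacement, Var(ȳ) = (1 − f)·s²/n with f = n/N = 4905/28052 = 0.17485384.
Var(ȳ) = (1 − 0.17485384)·73.3/4905 = 0.82514616·0.014943935 = 0.01233093.
SE(ȳ) = √(0.01233093) = 0.11104.

0.11104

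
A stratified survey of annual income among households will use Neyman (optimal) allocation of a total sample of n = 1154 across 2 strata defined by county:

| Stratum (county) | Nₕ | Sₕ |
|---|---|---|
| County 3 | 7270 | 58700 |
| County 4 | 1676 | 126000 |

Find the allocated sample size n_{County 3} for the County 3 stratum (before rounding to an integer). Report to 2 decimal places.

Neyman allocation: nₕ = n·NₕSₕ / Σⱼ NⱼSⱼ.
Σ NⱼSⱼ = 7270·58700 + 1676·126000 = 6.37925 × 10^8.
n_{County 3} = 1154·7270·58700 / (6.37925 × 10^8) = 771.98.

771.98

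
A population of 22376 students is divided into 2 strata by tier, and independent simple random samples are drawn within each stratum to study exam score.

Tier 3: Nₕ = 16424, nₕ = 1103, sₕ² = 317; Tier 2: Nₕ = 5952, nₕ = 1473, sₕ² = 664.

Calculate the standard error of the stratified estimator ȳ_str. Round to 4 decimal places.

0.4104

Var(ȳ_str) = Σₕ Wₕ²(1 − fₕ)sₕ²/nₕ with Wₕ = Nₕ/N, N = 22376.
Tier 3: Wₕ = 0.73400072; term = 0.73400072²·(1 − 0.06715782)·317/1103 = 0.14443914.
Tier 2: Wₕ = 0.26599928; term = 0.26599928²·(1 − 0.24747984)·664/1473 = 0.024001833.
Sum = 0.16844097.
SE = √(0.16844097) = 0.4104.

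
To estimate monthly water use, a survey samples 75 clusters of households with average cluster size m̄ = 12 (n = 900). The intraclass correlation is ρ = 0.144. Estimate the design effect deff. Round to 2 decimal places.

2.58

deff = 1 + (12 − 1)·0.144 = 1 + 1.584 = 2.584.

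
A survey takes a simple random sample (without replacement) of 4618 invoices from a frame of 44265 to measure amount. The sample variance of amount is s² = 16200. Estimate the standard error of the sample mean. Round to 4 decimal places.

1.7726

Under SRS without replacement, Var(ȳ) = (1 − f)·s²/n with f = n/N = 4618/44265 = 0.10432622.
Var(ȳ) = (1 − 0.10432622)·16200/4618 = 0.89567378·3.5080121 = 3.1420345.
SE(ȳ) = √(3.1420345) = 1.7726.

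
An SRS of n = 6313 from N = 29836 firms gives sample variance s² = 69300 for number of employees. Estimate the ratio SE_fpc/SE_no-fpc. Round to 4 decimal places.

f = n/N = 6313/29836 = 0.21159003.
SE_no-fpc = √(s²/n) = 3.3132082; SE_fpc = √((1−f)s²/n) = 2.9418788.
Ratio = √(1−f) = 0.88792453.

0.8879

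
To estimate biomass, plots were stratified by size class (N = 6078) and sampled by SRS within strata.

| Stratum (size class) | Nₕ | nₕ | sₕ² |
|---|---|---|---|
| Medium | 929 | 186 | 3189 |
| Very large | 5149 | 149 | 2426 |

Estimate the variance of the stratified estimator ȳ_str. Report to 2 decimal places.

Var(ȳ_str) = Σₕ Wₕ²(1 − fₕ)sₕ²/nₕ with Wₕ = Nₕ/N, N = 6078.
Medium: Wₕ = 0.15284633; term = 0.15284633²·(1 − 0.20021529)·3189/186 = 0.32034999.
Very large: Wₕ = 0.84715367; term = 0.84715367²·(1 − 0.02893766)·2426/149 = 11.346869.
Sum = 11.667219.

11.67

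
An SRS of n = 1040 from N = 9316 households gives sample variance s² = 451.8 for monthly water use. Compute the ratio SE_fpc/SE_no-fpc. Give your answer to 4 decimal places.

0.9425

f = n/N = 1040/9316 = 0.11163590.
SE_no-fpc = √(s²/n) = 0.65910779; SE_fpc = √((1−f)s²/n) = 0.62122932.
Ratio = √(1−f) = 0.94253069.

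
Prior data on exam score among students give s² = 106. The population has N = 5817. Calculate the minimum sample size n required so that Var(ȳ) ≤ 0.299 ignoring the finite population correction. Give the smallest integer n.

Without fpc, n₀ = s²/D = 106/0.299 = 354.5151.
Rounding up, n = 355.

355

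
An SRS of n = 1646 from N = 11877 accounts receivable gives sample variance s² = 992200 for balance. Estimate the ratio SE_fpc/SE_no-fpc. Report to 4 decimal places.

f = n/N = 1646/11877 = 0.13858719.
SE_no-fpc = √(s²/n) = 24.551877; SE_fpc = √((1−f)s²/n) = 22.787168.
Ratio = √(1−f) = 0.92812328.

0.9281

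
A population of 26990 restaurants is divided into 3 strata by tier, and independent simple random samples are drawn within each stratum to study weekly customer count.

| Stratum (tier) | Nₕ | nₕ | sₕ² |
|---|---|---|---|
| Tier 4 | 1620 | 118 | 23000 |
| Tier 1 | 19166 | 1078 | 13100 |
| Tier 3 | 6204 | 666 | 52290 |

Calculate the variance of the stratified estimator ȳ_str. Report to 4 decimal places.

10.1374

Var(ȳ_str) = Σₕ Wₕ²(1 − fₕ)sₕ²/nₕ with Wₕ = Nₕ/N, N = 26990.
Tier 4: Wₕ = 0.06002223; term = 0.06002223²·(1 − 0.07283951)·23000/118 = 0.65106599.
Tier 1: Wₕ = 0.71011486; term = 0.71011486²·(1 − 0.05624543)·13100/1078 = 5.7832078.
Tier 3: Wₕ = 0.22986291; term = 0.22986291²·(1 − 0.10735010)·52290/666 = 3.7030825.
Sum = 10.137356.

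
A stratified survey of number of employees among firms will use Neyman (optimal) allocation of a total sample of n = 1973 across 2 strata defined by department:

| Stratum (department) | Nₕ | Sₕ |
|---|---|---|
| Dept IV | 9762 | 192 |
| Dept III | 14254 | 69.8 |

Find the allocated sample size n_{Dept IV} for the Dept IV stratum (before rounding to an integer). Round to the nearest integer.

1289

Neyman allocation: nₕ = n·NₕSₕ / Σⱼ NⱼSⱼ.
Σ NⱼSⱼ = 9762·192 + 14254·69.8 = 2.8692332 × 10^6.
n_{Dept IV} = 1973·9762·192 / (2.8692332 × 10^6) = 1289.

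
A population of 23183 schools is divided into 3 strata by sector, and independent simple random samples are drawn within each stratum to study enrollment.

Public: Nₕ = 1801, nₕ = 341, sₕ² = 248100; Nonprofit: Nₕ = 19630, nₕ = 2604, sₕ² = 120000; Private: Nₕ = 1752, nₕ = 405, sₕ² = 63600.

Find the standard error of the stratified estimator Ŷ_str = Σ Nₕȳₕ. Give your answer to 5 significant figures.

132990

Var(Ŷ_str) = Σₕ Nₕ²(1 − fₕ)sₕ²/nₕ.
Public: 1801²·(1 − 341/1801)·248100/341 = 1.9131056 × 10^9.
Nonprofit: 19630²·(1 − 2604/19630)·120000/2604 = 1.5401861 × 10^10.
Private: 1752²·(1 − 405/1752)·63600/405 = 3.7059861 × 10^8.
Sum = 1.7685565 × 10^10.
SE = √(1.7685565 × 10^10) = 132990.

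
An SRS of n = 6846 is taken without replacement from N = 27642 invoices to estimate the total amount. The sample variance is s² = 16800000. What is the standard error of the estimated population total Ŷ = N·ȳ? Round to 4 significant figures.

Var(Ŷ) = N²·Var(ȳ) = N²·(1 − n/N)·s²/n.
f = 6846/27642 = 0.24766659; Var(ȳ) = 0.75233341·16800000/6846 = 1846.2169.
Var(Ŷ) = 27642² · 1846.2169 = 1.4106577 × 10^12.
SE(Ŷ) = √(1.4106577 × 10^12) = 1.188 × 10^6.

1.188 × 10^6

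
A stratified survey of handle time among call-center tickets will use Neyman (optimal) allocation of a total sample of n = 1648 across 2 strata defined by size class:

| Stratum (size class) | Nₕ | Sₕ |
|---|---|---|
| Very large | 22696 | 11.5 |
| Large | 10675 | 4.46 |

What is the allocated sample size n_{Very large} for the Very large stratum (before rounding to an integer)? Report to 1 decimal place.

Neyman allocation: nₕ = n·NₕSₕ / Σⱼ NⱼSⱼ.
Σ NⱼSⱼ = 22696·11.5 + 10675·4.46 = 308614.5.
n_{Very large} = 1648·22696·11.5 / 308614.5 = 1393.8.

1393.8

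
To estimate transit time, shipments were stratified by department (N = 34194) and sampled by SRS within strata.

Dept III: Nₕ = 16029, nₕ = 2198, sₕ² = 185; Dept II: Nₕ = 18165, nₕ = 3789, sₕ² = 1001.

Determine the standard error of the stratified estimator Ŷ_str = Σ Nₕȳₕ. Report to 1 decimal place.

9362.1

Var(Ŷ_str) = Σₕ Nₕ²(1 − fₕ)sₕ²/nₕ.
Dept III: 16029²·(1 − 2198/16029)·185/2198 = 1.8659674 × 10^7.
Dept II: 18165²·(1 − 3789/18165)·1001/3789 = 6.8989491 × 10^7.
Sum = 8.7649165 × 10^7.
SE = √(8.7649165 × 10^7) = 9362.1.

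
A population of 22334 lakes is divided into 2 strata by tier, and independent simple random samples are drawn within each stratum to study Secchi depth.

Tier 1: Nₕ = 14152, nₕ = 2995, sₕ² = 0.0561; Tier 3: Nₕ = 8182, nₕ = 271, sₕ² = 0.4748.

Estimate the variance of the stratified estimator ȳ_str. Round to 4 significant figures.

2.333 × 10^-4

Var(ȳ_str) = Σₕ Wₕ²(1 − fₕ)sₕ²/nₕ with Wₕ = Nₕ/N, N = 22334.
Tier 1: Wₕ = 0.63365273; term = 0.63365273²·(1 − 0.21163086)·0.0561/2995 = 5.9292295 × 10^-6.
Tier 3: Wₕ = 0.36634727; term = 0.36634727²·(1 − 0.03312149)·0.4748/271 = 2.2735225 × 10^-4.
Sum = 2.3328148 × 10^-4.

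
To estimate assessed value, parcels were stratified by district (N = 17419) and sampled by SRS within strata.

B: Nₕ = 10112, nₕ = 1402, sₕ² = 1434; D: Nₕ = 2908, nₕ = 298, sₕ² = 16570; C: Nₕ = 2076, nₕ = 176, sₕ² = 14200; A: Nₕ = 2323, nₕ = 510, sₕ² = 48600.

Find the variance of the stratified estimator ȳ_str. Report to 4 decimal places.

Var(ȳ_str) = Σₕ Wₕ²(1 − fₕ)sₕ²/nₕ with Wₕ = Nₕ/N, N = 17419.
B: Wₕ = 0.58051553; term = 0.58051553²·(1 − 0.13864715)·1434/1402 = 0.29689981.
D: Wₕ = 0.16694414; term = 0.16694414²·(1 − 0.10247593)·16570/298 = 1.3908962.
C: Wₕ = 0.11918021; term = 0.11918021²·(1 − 0.08477842)·14200/176 = 1.0488423.
A: Wₕ = 0.13336012; term = 0.13336012²·(1 − 0.21954369)·48600/510 = 1.3227162.
Sum = 4.0593545.

4.0594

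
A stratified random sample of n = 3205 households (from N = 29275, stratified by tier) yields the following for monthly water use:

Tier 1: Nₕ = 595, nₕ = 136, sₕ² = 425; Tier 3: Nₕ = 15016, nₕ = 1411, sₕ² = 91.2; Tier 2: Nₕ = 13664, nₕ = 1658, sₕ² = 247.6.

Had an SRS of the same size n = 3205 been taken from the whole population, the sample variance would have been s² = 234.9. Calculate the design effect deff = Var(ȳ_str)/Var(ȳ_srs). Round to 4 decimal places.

0.6893

Var(ȳ_str) = Σ Wₕ²(1−fₕ)sₕ²/nₕ with Wₕ = Nₕ/29275:
  Tier 1: (595/29275)²·(1−136/595)·425/136 = 9.9583151 × 10^-4
  Tier 3: (15016/29275)²·(1−1411/15016)·91.2/1411 = 0.01540731
  Tier 2: (13664/29275)²·(1−1658/13664)·247.6/1658 = 0.028585678
  → Var(ȳ_str) = 0.04498882.
Var(ȳ_srs) = (1 − 3205/29275)·234.9/3205 = 0.06526782.
deff = 0.04498882 / 0.06526782 = 0.6893.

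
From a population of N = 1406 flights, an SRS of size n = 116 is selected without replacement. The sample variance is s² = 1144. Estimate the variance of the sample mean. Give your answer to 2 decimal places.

Under SRS without replacement, Var(ȳ) = (1 − f)·s²/n with f = n/N = 116/1406 = 0.08250356.
Var(ȳ) = (1 − 0.08250356)·1144/116 = 0.91749644·9.862069 = 9.0484132.

9.05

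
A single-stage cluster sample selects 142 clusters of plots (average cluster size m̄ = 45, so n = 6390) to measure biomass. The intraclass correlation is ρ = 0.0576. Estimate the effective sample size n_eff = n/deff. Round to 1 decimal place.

1807.9

deff = 1 + (45 − 1)·0.0576 = 1 + 2.5344 = 3.5344.
n_eff = 6390 / 3.5344 = 1807.9.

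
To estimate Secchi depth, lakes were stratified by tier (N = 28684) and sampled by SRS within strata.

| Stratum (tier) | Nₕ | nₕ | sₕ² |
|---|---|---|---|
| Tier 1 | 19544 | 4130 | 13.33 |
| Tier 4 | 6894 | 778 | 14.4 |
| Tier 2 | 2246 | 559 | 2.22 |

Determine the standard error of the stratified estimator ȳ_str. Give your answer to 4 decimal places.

0.0464

Var(ȳ_str) = Σₕ Wₕ²(1 − fₕ)sₕ²/nₕ with Wₕ = Nₕ/N, N = 28684.
Tier 1: Wₕ = 0.68135546; term = 0.68135546²·(1 − 0.21131805)·13.33/4130 = 0.0011817605.
Tier 4: Wₕ = 0.24034305; term = 0.24034305²·(1 − 0.11285176)·14.4/778 = 9.4851068 × 10^-4.
Tier 2: Wₕ = 0.07830149; term = 0.07830149²·(1 − 0.24888691)·2.22/559 = 1.8288857 × 10^-5.
Sum = 0.00214856.
SE = √(0.00214856) = 0.0464.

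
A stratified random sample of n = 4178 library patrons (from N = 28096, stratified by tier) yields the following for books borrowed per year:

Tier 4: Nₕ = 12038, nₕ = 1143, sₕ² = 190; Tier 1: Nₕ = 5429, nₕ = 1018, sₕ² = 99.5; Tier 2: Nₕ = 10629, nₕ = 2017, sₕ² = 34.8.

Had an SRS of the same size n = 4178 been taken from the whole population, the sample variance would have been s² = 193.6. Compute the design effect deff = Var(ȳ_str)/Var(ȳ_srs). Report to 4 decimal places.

0.8260

Var(ȳ_str) = Σ Wₕ²(1−fₕ)sₕ²/nₕ with Wₕ = Nₕ/28096:
  Tier 4: (12038/28096)²·(1−1143/12038)·190/1143 = 0.027618492
  Tier 1: (5429/28096)²·(1−1018/5429)·99.5/1018 = 0.0029651264
  Tier 2: (10629/28096)²·(1−2017/10629)·34.8/2017 = 0.0020006945
  → Var(ȳ_str) = 0.032584313.
Var(ȳ_srs) = (1 − 4178/28096)·193.6/4178 = 0.0394473.
deff = 0.032584313 / 0.0394473 = 0.8260.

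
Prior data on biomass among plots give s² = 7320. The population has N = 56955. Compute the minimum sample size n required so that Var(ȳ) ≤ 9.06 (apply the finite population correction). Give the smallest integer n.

Without fpc, n₀ = s²/D = 7320/9.06 = 807.9470.
With fpc, (1 − n/N)·s²/n ≤ D requires n ≥ n₀/(1 + n₀/N) = 807.9470/(1 + 807.9470/56955) = 796.6460.
Rounding up, n = 797.

797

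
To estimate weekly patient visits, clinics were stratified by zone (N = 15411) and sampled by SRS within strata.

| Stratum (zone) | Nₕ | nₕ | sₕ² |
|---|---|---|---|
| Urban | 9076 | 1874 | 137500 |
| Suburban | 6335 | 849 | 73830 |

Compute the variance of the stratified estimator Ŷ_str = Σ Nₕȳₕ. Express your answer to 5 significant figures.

7.8182 × 10^9

Var(Ŷ_str) = Σₕ Nₕ²(1 − fₕ)sₕ²/nₕ.
Urban: 9076²·(1 − 1874/9076)·137500/1874 = 4.796017 × 10^9.
Suburban: 6335²·(1 − 849/6335)·73830/849 = 3.0222306 × 10^9.
Sum = 7.8182476 × 10^9.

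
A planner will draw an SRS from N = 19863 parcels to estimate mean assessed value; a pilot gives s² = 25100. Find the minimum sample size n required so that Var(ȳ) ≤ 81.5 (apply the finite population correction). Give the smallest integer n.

Without fpc, n₀ = s²/D = 25100/81.5 = 307.9755.
With fpc, (1 − n/N)·s²/n ≤ D requires n ≥ n₀/(1 + n₀/N) = 307.9755/(1 + 307.9755/19863) = 303.2733.
Rounding up, n = 304.

304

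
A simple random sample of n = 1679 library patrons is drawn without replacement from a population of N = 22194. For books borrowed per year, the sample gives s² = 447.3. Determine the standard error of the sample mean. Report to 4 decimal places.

0.4962

Under SRS without replacement, Var(ȳ) = (1 − f)·s²/n with f = n/N = 1679/22194 = 0.07565108.
Var(ȳ) = (1 − 0.07565108)·447.3/1679 = 0.92434892·0.26640858 = 0.24625448.
SE(ȳ) = √(0.24625448) = 0.4962.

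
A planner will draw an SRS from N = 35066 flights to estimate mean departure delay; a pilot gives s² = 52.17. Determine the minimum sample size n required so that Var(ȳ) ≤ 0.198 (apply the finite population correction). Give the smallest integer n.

Without fpc, n₀ = s²/D = 52.17/0.198 = 263.4848.
With fpc, (1 − n/N)·s²/n ≤ D requires n ≥ n₀/(1 + n₀/N) = 263.4848/(1 + 263.4848/35066) = 261.5197.
Rounding up, n = 262.

262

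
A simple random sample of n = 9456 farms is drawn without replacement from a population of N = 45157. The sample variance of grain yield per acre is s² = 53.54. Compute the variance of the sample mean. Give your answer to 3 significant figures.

0.00448

Under SRS without replacement, Var(ȳ) = (1 − f)·s²/n with f = n/N = 9456/45157 = 0.20940275.
Var(ȳ) = (1 − 0.20940275)·53.54/9456 = 0.79059725·0.0056620135 = 0.0044763723.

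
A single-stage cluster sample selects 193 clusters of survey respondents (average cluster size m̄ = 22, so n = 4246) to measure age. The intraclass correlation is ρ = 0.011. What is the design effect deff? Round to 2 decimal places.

1.23

deff = 1 + (22 − 1)·0.011 = 1 + 0.231 = 1.231.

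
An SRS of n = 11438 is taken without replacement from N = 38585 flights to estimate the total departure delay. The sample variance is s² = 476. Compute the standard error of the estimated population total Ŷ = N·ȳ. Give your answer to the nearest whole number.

6602

Var(Ŷ) = N²·Var(ȳ) = N²·(1 − n/N)·s²/n.
f = 11438/38585 = 0.29643644; Var(ȳ) = 0.70356356·476/11438 = 0.029279267.
Var(Ŷ) = 38585² · 0.029279267 = 4.3591038 × 10^7.
SE(Ŷ) = √(4.3591038 × 10^7) = 6602.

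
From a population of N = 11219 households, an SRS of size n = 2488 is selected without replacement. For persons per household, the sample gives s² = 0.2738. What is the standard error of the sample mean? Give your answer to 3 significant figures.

Under SRS without replacement, Var(ȳ) = (1 − f)·s²/n with f = n/N = 2488/11219 = 0.22176665.
Var(ȳ) = (1 − 0.22176665)·0.2738/2488 = 0.77823335·1.1004823 × 10^-4 = 8.5643204 × 10^-5.
SE(ȳ) = √(8.5643204 × 10^-5) = 0.00925.

0.00925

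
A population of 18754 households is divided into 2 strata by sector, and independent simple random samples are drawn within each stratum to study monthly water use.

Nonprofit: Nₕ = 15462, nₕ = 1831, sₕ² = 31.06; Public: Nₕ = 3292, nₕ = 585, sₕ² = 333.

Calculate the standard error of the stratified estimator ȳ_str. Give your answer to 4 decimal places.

0.1568

Var(ȳ_str) = Σₕ Wₕ²(1 − fₕ)sₕ²/nₕ with Wₕ = Nₕ/N, N = 18754.
Nonprofit: Wₕ = 0.82446411; term = 0.82446411²·(1 − 0.11841935)·31.06/1831 = 0.010165264.
Public: Wₕ = 0.17553589; term = 0.17553589²·(1 − 0.17770352)·333/585 = 0.014422768.
Sum = 0.024588032.
SE = √(0.024588032) = 0.1568.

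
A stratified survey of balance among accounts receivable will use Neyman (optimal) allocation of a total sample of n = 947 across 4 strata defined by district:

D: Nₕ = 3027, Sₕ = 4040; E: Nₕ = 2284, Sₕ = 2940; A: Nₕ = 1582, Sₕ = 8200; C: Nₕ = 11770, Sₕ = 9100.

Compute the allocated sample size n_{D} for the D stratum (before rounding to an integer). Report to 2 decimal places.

83.30

Neyman allocation: nₕ = n·NₕSₕ / Σⱼ NⱼSⱼ.
Σ NⱼSⱼ = 3027·4040 + 2284·2940 + 1582·8200 + 11770·9100 = 1.3902344 × 10^8.
n_{D} = 947·3027·4040 / (1.3902344 × 10^8) = 83.30.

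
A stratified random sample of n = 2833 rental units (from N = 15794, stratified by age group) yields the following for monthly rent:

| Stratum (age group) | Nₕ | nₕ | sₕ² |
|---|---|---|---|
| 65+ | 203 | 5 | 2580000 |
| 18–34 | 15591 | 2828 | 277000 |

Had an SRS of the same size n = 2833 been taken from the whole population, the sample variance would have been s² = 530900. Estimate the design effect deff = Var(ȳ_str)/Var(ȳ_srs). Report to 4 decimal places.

Var(ȳ_str) = Σ Wₕ²(1−fₕ)sₕ²/nₕ with Wₕ = Nₕ/15794:
  65+: (203/15794)²·(1−5/203)·2580000/5 = 83.143186
  18–34: (15591/15794)²·(1−2828/15591)·277000/2828 = 78.1345
  → Var(ȳ_str) = 161.27769.
Var(ȳ_srs) = (1 − 2833/15794)·530900/2833 = 153.78449.
deff = 161.27769 / 153.78449 = 1.0487.

1.0487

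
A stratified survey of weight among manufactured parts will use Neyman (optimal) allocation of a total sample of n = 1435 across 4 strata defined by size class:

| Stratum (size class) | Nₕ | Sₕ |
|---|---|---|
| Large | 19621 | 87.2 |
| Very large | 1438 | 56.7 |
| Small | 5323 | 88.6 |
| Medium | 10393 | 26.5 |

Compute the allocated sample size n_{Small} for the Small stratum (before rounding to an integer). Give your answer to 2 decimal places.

Neyman allocation: nₕ = n·NₕSₕ / Σⱼ NⱼSⱼ.
Σ NⱼSⱼ = 19621·87.2 + 1438·56.7 + 5323·88.6 + 10393·26.5 = 2.5395181 × 10^6.
n_{Small} = 1435·5323·88.6 / (2.5395181 × 10^6) = 266.50.

266.50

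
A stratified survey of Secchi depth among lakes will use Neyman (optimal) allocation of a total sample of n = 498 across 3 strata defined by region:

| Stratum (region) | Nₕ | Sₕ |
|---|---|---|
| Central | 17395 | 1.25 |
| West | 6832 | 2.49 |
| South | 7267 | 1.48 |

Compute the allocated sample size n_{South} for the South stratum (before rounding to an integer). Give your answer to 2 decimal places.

Neyman allocation: nₕ = n·NₕSₕ / Σⱼ NⱼSⱼ.
Σ NⱼSⱼ = 17395·1.25 + 6832·2.49 + 7267·1.48 = 49510.59.
n_{South} = 498·7267·1.48 / 49510.59 = 108.18.

108.18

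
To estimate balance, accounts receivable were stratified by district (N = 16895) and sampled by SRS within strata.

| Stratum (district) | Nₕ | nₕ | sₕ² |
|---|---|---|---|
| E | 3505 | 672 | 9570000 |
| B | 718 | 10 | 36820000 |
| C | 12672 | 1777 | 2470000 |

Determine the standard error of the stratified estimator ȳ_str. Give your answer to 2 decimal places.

87.89

Var(ȳ_str) = Σₕ Wₕ²(1 − fₕ)sₕ²/nₕ with Wₕ = Nₕ/N, N = 16895.
E: Wₕ = 0.20745783; term = 0.20745783²·(1 − 0.19172611)·9570000/672 = 495.40555.
B: Wₕ = 0.04249778; term = 0.04249778²·(1 − 0.01392758)·36820000/10 = 6557.3006.
C: Wₕ = 0.75004439; term = 0.75004439²·(1 − 0.14023043)·2470000/1777 = 672.30375.
Sum = 7725.0099.
SE = √(7725.0099) = 87.89.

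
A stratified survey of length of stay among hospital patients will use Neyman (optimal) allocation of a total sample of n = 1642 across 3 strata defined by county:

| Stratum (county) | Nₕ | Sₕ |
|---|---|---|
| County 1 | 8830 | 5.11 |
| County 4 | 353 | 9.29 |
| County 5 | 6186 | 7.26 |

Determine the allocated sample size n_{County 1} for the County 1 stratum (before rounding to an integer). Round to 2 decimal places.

Neyman allocation: nₕ = n·NₕSₕ / Σⱼ NⱼSⱼ.
Σ NⱼSⱼ = 8830·5.11 + 353·9.29 + 6186·7.26 = 93311.03.
n_{County 1} = 1642·8830·5.11 / 93311.03 = 794.00.

794.00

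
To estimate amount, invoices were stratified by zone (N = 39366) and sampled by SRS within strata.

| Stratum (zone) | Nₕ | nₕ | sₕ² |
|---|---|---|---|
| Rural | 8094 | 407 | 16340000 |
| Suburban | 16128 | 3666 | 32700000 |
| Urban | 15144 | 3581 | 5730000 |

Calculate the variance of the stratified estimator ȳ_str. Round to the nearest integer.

Var(ȳ_str) = Σₕ Wₕ²(1 − fₕ)sₕ²/nₕ with Wₕ = Nₕ/N, N = 39366.
Rural: Wₕ = 0.20560890; term = 0.20560890²·(1 − 0.05028416)·16340000/407 = 1611.8891.
Suburban: Wₕ = 0.40969364; term = 0.40969364²·(1 − 0.22730655)·32700000/3666 = 1156.8605.
Urban: Wₕ = 0.38469745; term = 0.38469745²·(1 − 0.23646329)·5730000/3581 = 180.8085.
Sum = 2949.5581.

2950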